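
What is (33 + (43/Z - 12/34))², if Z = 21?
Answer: 153412996/127449 ≈ 1203.7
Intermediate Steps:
(33 + (43/Z - 12/34))² = (33 + (43/21 - 12/34))² = (33 + (43*(1/21) - 12*1/34))² = (33 + (43/21 - 6/17))² = (33 + 605/357)² = (12386/357)² = 153412996/127449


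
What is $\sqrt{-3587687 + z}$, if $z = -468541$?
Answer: $6 i \sqrt{112673} \approx 2014.0 i$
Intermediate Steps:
$\sqrt{-3587687 + z} = \sqrt{-3587687 - 468541} = \sqrt{-4056228} = 6 i \sqrt{112673}$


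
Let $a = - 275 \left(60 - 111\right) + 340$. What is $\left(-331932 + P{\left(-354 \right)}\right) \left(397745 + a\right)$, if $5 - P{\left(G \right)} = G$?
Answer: $-136644549030$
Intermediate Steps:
$P{\left(G \right)} = 5 - G$
$a = 14365$ ($a = - 275 \left(60 - 111\right) + 340 = \left(-275\right) \left(-51\right) + 340 = 14025 + 340 = 14365$)
$\left(-331932 + P{\left(-354 \right)}\right) \left(397745 + a\right) = \left(-331932 + \left(5 - -354\right)\right) \left(397745 + 14365\right) = \left(-331932 + \left(5 + 354\right)\right) 412110 = \left(-331932 + 359\right) 412110 = \left(-331573\right) 412110 = -136644549030$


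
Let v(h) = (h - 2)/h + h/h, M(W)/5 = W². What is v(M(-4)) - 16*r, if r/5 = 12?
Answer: -38321/40 ≈ -958.03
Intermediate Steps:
r = 60 (r = 5*12 = 60)
M(W) = 5*W²
v(h) = 1 + (-2 + h)/h (v(h) = (-2 + h)/h + 1 = 1 + (-2 + h)/h)
v(M(-4)) - 16*r = (2 - 2/(5*(-4)²)) - 16*60 = (2 - 2/(5*16)) - 960 = (2 - 2/80) - 960 = (2 - 2*1/80) - 960 = (2 - 1/40) - 960 = 79/40 - 960 = -38321/40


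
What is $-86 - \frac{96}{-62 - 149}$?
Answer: $- \frac{18050}{211} \approx -85.545$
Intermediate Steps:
$-86 - \frac{96}{-62 - 149} = -86 - \frac{96}{-211} = -86 - - \frac{96}{211} = -86 + \frac{96}{211} = - \frac{18050}{211}$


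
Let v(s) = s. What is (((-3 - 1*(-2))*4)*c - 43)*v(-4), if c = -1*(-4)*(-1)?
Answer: 108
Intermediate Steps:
c = -4 (c = 4*(-1) = -4)
(((-3 - 1*(-2))*4)*c - 43)*v(-4) = (((-3 - 1*(-2))*4)*(-4) - 43)*(-4) = (((-3 + 2)*4)*(-4) - 43)*(-4) = (-1*4*(-4) - 43)*(-4) = (-4*(-4) - 43)*(-4) = (16 - 43)*(-4) = -27*(-4) = 108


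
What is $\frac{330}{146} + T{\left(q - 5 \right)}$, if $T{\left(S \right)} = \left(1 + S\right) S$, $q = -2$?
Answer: $\frac{3231}{73} \approx 44.26$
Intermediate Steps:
$T{\left(S \right)} = S \left(1 + S\right)$
$\frac{330}{146} + T{\left(q - 5 \right)} = \frac{330}{146} + \left(-2 - 5\right) \left(1 - 7\right) = 330 \cdot \frac{1}{146} + \left(-2 - 5\right) \left(1 - 7\right) = \frac{165}{73} - 7 \left(1 - 7\right) = \frac{165}{73} - -42 = \frac{165}{73} + 42 = \frac{3231}{73}$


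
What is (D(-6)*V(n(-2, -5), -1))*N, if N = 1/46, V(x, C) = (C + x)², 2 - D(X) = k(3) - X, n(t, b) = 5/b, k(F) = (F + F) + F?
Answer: -26/23 ≈ -1.1304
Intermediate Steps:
k(F) = 3*F (k(F) = 2*F + F = 3*F)
D(X) = -7 + X (D(X) = 2 - (3*3 - X) = 2 - (9 - X) = 2 + (-9 + X) = -7 + X)
N = 1/46 (N = 1*(1/46) = 1/46 ≈ 0.021739)
(D(-6)*V(n(-2, -5), -1))*N = ((-7 - 6)*(-1 + 5/(-5))²)*(1/46) = -13*(-1 + 5*(-⅕))²*(1/46) = -13*(-1 - 1)²*(1/46) = -13*(-2)²*(1/46) = -13*4*(1/46) = -52*1/46 = -26/23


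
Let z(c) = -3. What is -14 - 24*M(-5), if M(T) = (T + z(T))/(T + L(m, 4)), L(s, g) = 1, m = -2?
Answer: -62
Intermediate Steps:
M(T) = (-3 + T)/(1 + T) (M(T) = (T - 3)/(T + 1) = (-3 + T)/(1 + T))
-14 - 24*M(-5) = -14 - 24*(-3 - 5)/(1 - 5) = -14 - 24*(-8)/(-4) = -14 - (-6)*(-8) = -14 - 24*2 = -14 - 48 = -62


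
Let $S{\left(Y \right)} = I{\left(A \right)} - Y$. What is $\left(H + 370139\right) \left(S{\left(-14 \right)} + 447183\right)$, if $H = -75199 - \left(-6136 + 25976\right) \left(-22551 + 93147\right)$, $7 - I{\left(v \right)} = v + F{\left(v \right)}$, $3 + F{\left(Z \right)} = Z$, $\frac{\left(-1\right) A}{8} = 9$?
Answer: $-626438891624700$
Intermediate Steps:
$A = -72$ ($A = \left(-8\right) 9 = -72$)
$F{\left(Z \right)} = -3 + Z$
$I{\left(v \right)} = 10 - 2 v$ ($I{\left(v \right)} = 7 - \left(v + \left(-3 + v\right)\right) = 7 - \left(-3 + 2 v\right) = 10 - 2 v$)
$S{\left(Y \right)} = 154 - Y$ ($S{\left(Y \right)} = \left(10 - -144\right) - Y = \left(10 + 144\right) - Y = 154 - Y$)
$H = -1400699839$ ($H = -75199 - 19840 \cdot 70596 = -75199 - 1400624640 = -1400699839$)
$\left(H + 370139\right) \left(S{\left(-14 \right)} + 447183\right) = \left(-1400699839 + 370139\right) \left(\left(154 - -14\right) + 447183\right) = - 1400329700 \left(\left(154 + 14\right) + 447183\right) = - 1400329700 \left(168 + 447183\right) = \left(-1400329700\right) 447351 = -626438891624700$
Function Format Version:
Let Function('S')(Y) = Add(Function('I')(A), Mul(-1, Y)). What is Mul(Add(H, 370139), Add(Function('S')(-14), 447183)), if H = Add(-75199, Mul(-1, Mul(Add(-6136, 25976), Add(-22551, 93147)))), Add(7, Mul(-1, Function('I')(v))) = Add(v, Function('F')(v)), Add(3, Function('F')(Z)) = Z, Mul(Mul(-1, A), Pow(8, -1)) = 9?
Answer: -626438891624700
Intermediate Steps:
A = -72 (A = Mul(-8, 9) = -72)
Function('F')(Z) = Add(-3, Z)
Function('I')(v) = Add(10, Mul(-2, v)) (Function('I')(v) = Add(7, Mul(-1, Add(v, Add(-3, v)))) = Add(7, Mul(-1, Add(-3, Mul(2, v)))) = Add(7, Add(3, Mul(-2, v))) = Add(10, Mul(-2, v)))
Function('S')(Y) = Add(154, Mul(-1, Y)) (Function('S')(Y) = Add(Add(10, Mul(-2, -72)), Mul(-1, Y)) = Add(Add(10, 144), Mul(-1, Y)) = Add(154, Mul(-1, Y)))
H = -1400699839 (H = Add(-75199, Mul(-1, Mul(19840, 70596))) = Add(-75199, Mul(-1, 1400624640)) = Add(-75199, -1400624640) = -1400699839)
Mul(Add(H, 370139), Add(Function('S')(-14), 447183)) = Mul(Add(-1400699839, 370139), Add(Add(154, Mul(-1, -14)), 447183)) = Mul(-1400329700, Add(Add(154, 14), 447183)) = Mul(-1400329700, Add(168, 447183)) = Mul(-1400329700, 447351) = -626438891624700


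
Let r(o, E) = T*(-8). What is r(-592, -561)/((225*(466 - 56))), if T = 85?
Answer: -68/9225 ≈ -0.0073713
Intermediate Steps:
r(o, E) = -680 (r(o, E) = 85*(-8) = -680)
r(-592, -561)/((225*(466 - 56))) = -680*1/(225*(466 - 56)) = -680/(225*410) = -680/92250 = -680*1/92250 = -68/9225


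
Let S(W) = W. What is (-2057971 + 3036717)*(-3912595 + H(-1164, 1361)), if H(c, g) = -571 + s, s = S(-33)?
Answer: -3830027868454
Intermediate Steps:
s = -33
H(c, g) = -604 (H(c, g) = -571 - 33 = -604)
(-2057971 + 3036717)*(-3912595 + H(-1164, 1361)) = (-2057971 + 3036717)*(-3912595 - 604) = 978746*(-3913199) = -3830027868454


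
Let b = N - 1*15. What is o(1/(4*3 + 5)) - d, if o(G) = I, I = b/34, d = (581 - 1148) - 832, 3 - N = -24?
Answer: 23789/17 ≈ 1399.4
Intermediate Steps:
N = 27 (N = 3 - 1*(-24) = 3 + 24 = 27)
d = -1399 (d = -567 - 832 = -1399)
b = 12 (b = 27 - 1*15 = 27 - 15 = 12)
I = 6/17 (I = 12/34 = 12*(1/34) = 6/17 ≈ 0.35294)
o(G) = 6/17
o(1/(4*3 + 5)) - d = 6/17 - 1*(-1399) = 6/17 + 1399 = 23789/17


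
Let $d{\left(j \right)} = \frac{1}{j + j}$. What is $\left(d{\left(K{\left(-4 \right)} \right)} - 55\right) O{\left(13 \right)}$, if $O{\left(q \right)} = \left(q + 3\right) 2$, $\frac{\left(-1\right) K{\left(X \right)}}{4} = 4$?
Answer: $-1761$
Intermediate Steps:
$K{\left(X \right)} = -16$ ($K{\left(X \right)} = \left(-4\right) 4 = -16$)
$d{\left(j \right)} = \frac{1}{2 j}$
$O{\left(q \right)} = 6 + 2 q$ ($O{\left(q \right)} = \left(3 + q\right) 2 = 6 + 2 q$)
$\left(d{\left(K{\left(-4 \right)} \right)} - 55\right) O{\left(13 \right)} = \left(\frac{1}{2 \left(-16\right)} - 55\right) \left(6 + 2 \cdot 13\right) = \left(\frac{1}{2} \left(- \frac{1}{16}\right) - 55\right) \left(6 + 26\right) = \left(- \frac{1}{32} - 55\right) 32 = \left(- \frac{1761}{32}\right) 32 = -1761$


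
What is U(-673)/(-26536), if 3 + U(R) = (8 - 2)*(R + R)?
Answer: 8079/26536 ≈ 0.30445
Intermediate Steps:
U(R) = -3 + 12*R (U(R) = -3 + (8 - 2)*(R + R) = -3 + 6*(2*R) = -3 + 12*R)
U(-673)/(-26536) = (-3 + 12*(-673))/(-26536) = (-3 - 8076)*(-1/26536) = -8079*(-1/26536) = 8079/26536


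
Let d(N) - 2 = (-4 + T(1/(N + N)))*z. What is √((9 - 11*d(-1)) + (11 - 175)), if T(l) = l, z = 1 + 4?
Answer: √282/2 ≈ 8.3964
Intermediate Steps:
z = 5
d(N) = -18 + 5/(2*N) (d(N) = 2 + (-4 + 1/(N + N))*5 = 2 + (-4 + 1/(2*N))*5 = 2 + (-20 + 5/(2*N)) = -18 + 5/(2*N))
√((9 - 11*d(-1)) + (11 - 175)) = √((9 - 11*(-18 + (5/2)/(-1))) + (11 - 175)) = √((9 - 11*(-18 + (5/2)*(-1))) - 164) = √((9 - 11*(-18 - 5/2)) - 164) = √((9 - 11*(-41/2)) - 164) = √((9 + 451/2) - 164) = √(469/2 - 164) = √(141/2) = √282/2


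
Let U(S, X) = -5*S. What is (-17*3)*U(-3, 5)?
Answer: -765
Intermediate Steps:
(-17*3)*U(-3, 5) = (-17*3)*(-5*(-3)) = -51*15 = -765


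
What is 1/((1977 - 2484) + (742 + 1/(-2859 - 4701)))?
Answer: 7560/1776599 ≈ 0.0042553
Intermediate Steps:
1/((1977 - 2484) + (742 + 1/(-2859 - 4701))) = 1/(-507 + (742 + 1/(-7560))) = 1/(-507 + (742 - 1/7560)) = 1/(-507 + 5609519/7560) = 1/(1776599/7560) = 7560/1776599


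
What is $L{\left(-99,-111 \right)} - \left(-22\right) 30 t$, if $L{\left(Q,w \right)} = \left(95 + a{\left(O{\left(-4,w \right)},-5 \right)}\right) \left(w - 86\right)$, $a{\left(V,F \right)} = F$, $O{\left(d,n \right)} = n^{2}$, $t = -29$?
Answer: $-36870$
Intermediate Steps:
$L{\left(Q,w \right)} = -7740 + 90 w$ ($L{\left(Q,w \right)} = \left(95 - 5\right) \left(w - 86\right) = 90 \left(-86 + w\right) = -7740 + 90 w$)
$L{\left(-99,-111 \right)} - \left(-22\right) 30 t = \left(-7740 + 90 \left(-111\right)\right) - \left(-22\right) 30 \left(-29\right) = \left(-7740 - 9990\right) - \left(-660\right) \left(-29\right) = -17730 - 19140 = -36870$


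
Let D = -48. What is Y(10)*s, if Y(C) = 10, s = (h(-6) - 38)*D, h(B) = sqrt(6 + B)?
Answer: 18240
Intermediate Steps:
s = 1824 (s = (sqrt(6 - 6) - 38)*(-48) = (sqrt(0) - 38)*(-48) = (0 - 38)*(-48) = -38*(-48) = 1824)
Y(10)*s = 10*1824 = 18240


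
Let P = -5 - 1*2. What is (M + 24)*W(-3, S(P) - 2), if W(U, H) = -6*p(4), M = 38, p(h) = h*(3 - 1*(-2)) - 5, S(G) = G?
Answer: -5580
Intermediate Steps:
P = -7 (P = -5 - 2 = -7)
p(h) = -5 + 5*h (p(h) = h*(3 + 2) - 5 = h*5 - 5 = 5*h - 5 = -5 + 5*h)
W(U, H) = -90 (W(U, H) = -6*(-5 + 5*4) = -6*(-5 + 20) = -6*15 = -1*90 = -90)
(M + 24)*W(-3, S(P) - 2) = (38 + 24)*(-90) = 62*(-90) = -5580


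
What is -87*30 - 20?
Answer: -2630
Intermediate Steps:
-87*30 - 20 = -2610 - 20 = -2630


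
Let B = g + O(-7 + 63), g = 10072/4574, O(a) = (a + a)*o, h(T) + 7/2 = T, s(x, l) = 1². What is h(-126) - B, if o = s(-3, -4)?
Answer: -1114693/4574 ≈ -243.70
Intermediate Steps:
s(x, l) = 1
h(T) = -7/2 + T
o = 1
O(a) = 2*a (O(a) = (a + a)*1 = (2*a)*1 = 2*a)
g = 5036/2287 (g = 10072*(1/4574) = 5036/2287 ≈ 2.2020)
B = 261180/2287 (B = 5036/2287 + 2*(-7 + 63) = 5036/2287 + 2*56 = 5036/2287 + 112 = 261180/2287 ≈ 114.20)
h(-126) - B = (-7/2 - 126) - 1*261180/2287 = -259/2 - 261180/2287 = -1114693/4574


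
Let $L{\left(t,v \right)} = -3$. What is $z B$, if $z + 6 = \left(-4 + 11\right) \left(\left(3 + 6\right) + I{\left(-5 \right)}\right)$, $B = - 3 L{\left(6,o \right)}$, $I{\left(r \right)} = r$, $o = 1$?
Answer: $198$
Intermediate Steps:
$B = 9$ ($B = \left(-3\right) \left(-3\right) = 9$)
$z = 22$ ($z = -6 + \left(-4 + 11\right) \left(\left(3 + 6\right) - 5\right) = -6 + 7 \left(9 - 5\right) = -6 + 7 \cdot 4 = -6 + 28 = 22$)
$z B = 22 \cdot 9 = 198$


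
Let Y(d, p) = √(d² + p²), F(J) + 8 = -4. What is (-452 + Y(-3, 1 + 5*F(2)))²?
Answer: (452 - √3490)² ≈ 1.5439e+5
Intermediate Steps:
F(J) = -12 (F(J) = -8 - 4 = -12)
(-452 + Y(-3, 1 + 5*F(2)))² = (-452 + √((-3)² + (1 + 5*(-12))²))² = (-452 + √(9 + (1 - 60)²))² = (-452 + √(9 + (-59)²))² = (-452 + √(9 + 3481))² = (-452 + √3490)²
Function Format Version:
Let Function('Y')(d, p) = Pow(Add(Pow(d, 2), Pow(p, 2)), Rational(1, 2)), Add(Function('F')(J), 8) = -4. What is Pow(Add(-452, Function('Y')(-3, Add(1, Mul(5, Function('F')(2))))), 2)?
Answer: Pow(Add(452, Mul(-1, Pow(3490, Rational(1, 2)))), 2) ≈ 1.5439e+5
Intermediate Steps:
Function('F')(J) = -12 (Function('F')(J) = Add(-8, -4) = -12)
Pow(Add(-452, Function('Y')(-3, Add(1, Mul(5, Function('F')(2))))), 2) = Pow(Add(-452, Pow(Add(Pow(-3, 2), Pow(Add(1, Mul(5, -12)), 2)), Rational(1, 2))), 2) = Pow(Add(-452, Pow(Add(9, Pow(Add(1, -60), 2)), Rational(1, 2))), 2) = Pow(Add(-452, Pow(Add(9, Pow(-59, 2)), Rational(1, 2))), 2) = Pow(Add(-452, Pow(Add(9, 3481), Rational(1, 2))), 2) = Pow(Add(-452, Pow(3490, Rational(1, 2))), 2)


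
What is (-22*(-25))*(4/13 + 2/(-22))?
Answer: 1550/13 ≈ 119.23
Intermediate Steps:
(-22*(-25))*(4/13 + 2/(-22)) = 550*(4*(1/13) + 2*(-1/22)) = 550*(4/13 - 1/11) = 550*(31/143) = 1550/13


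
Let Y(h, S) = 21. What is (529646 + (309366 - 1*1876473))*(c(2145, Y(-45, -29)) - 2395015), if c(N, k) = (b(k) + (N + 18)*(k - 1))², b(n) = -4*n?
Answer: -1931515800431021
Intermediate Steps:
c(N, k) = (-4*k + (-1 + k)*(18 + N))² (c(N, k) = (-4*k + (N + 18)*(k - 1))² = (-4*k + (18 + N)*(-1 + k))² = (-4*k + (-1 + k)*(18 + N))²)
(529646 + (309366 - 1*1876473))*(c(2145, Y(-45, -29)) - 2395015) = (529646 + (309366 - 1*1876473))*((-18 - 1*2145 + 14*21 + 2145*21)² - 2395015) = (529646 + (309366 - 1876473))*((-18 - 2145 + 294 + 45045)² - 2395015) = (529646 - 1567107)*(43176² - 2395015) = -1037461*(1864166976 - 2395015) = -1037461*1861771961 = -1931515800431021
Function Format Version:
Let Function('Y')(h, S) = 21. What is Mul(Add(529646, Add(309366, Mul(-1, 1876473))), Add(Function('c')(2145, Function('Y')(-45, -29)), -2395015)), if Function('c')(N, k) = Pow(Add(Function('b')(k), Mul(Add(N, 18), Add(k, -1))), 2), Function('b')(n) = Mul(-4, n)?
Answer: -1931515800431021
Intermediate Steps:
Function('c')(N, k) = Pow(Add(Mul(-4, k), Mul(Add(-1, k), Add(18, N))), 2) (Function('c')(N, k) = Pow(Add(Mul(-4, k), Mul(Add(N, 18), Add(k, -1))), 2) = Pow(Add(Mul(-4, k), Mul(Add(18, N), Add(-1, k))), 2) = Pow(Add(Mul(-4, k), Mul(Add(-1, k), Add(18, N))), 2))
Mul(Add(529646, Add(309366, Mul(-1, 1876473))), Add(Function('c')(2145, Function('Y')(-45, -29)), -2395015)) = Mul(Add(529646, Add(309366, Mul(-1, 1876473))), Add(Pow(Add(-18, Mul(-1, 2145), Mul(14, 21), Mul(2145, 21)), 2), -2395015)) = Mul(Add(529646, Add(309366, -1876473)), Add(Pow(Add(-18, -2145, 294, 45045), 2), -2395015)) = Mul(Add(529646, -1567107), Add(Pow(43176, 2), -2395015)) = Mul(-1037461, Add(1864166976, -2395015)) = Mul(-1037461, 1861771961) = -1931515800431021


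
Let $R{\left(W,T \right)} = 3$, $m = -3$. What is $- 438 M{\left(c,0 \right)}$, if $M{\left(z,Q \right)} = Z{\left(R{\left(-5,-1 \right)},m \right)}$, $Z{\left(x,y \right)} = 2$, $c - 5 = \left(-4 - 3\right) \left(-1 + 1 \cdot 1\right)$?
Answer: $-876$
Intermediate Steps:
$c = 5$ ($c = 5 + \left(-4 - 3\right) \left(-1 + 1 \cdot 1\right) = 5 - 7 \left(-1 + 1\right) = 5 - 0 = 5 + 0 = 5$)
$M{\left(z,Q \right)} = 2$
$- 438 M{\left(c,0 \right)} = \left(-438\right) 2 = -876$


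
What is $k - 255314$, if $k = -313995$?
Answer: $-569309$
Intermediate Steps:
$k - 255314 = -313995 - 255314 = -569309$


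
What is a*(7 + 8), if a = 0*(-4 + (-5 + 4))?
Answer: 0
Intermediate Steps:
a = 0 (a = 0*(-4 - 1) = 0*(-5) = 0)
a*(7 + 8) = 0*(7 + 8) = 0*15 = 0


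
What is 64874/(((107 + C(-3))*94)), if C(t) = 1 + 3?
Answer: 32437/5217 ≈ 6.2176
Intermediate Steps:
C(t) = 4
64874/(((107 + C(-3))*94)) = 64874/(((107 + 4)*94)) = 64874/((111*94)) = 64874/10434 = 64874*(1/10434) = 32437/5217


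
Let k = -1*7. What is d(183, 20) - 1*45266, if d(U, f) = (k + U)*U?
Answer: -13058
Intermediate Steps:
k = -7
d(U, f) = U*(-7 + U) (d(U, f) = (-7 + U)*U = U*(-7 + U))
d(183, 20) - 1*45266 = 183*(-7 + 183) - 1*45266 = 183*176 - 45266 = 32208 - 45266 = -13058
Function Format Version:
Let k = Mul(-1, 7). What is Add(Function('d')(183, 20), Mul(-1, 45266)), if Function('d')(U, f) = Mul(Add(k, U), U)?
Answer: -13058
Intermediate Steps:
k = -7
Function('d')(U, f) = Mul(U, Add(-7, U)) (Function('d')(U, f) = Mul(Add(-7, U), U) = Mul(U, Add(-7, U)))
Add(Function('d')(183, 20), Mul(-1, 45266)) = Add(Mul(183, Add(-7, 183)), Mul(-1, 45266)) = Add(Mul(183, 176), -45266) = Add(32208, -45266) = -13058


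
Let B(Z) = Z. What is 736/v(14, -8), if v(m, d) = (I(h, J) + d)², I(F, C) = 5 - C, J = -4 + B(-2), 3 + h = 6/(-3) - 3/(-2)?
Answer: 736/9 ≈ 81.778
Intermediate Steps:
h = -7/2 (h = -3 + (6/(-3) - 3/(-2)) = -3 + (6*(-⅓) - 3*(-½)) = -3 + (-2 + 3/2) = -3 - ½ = -7/2 ≈ -3.5000)
J = -6 (J = -4 - 2 = -6)
v(m, d) = (11 + d)² (v(m, d) = ((5 - 1*(-6)) + d)² = ((5 + 6) + d)² = (11 + d)²)
736/v(14, -8) = 736/((11 - 8)²) = 736/(3²) = 736/9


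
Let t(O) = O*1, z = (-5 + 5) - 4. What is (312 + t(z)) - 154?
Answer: 154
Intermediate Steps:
z = -4 (z = 0 - 4 = -4)
t(O) = O
(312 + t(z)) - 154 = (312 - 4) - 154 = 308 - 154 = 154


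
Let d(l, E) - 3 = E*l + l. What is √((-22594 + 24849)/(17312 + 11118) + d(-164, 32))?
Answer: I*√174873629378/5686 ≈ 73.545*I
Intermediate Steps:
d(l, E) = 3 + l + E*l (d(l, E) = 3 + (E*l + l) = 3 + (l + E*l) = 3 + l + E*l)
√((-22594 + 24849)/(17312 + 11118) + d(-164, 32)) = √((-22594 + 24849)/(17312 + 11118) + (3 - 164 + 32*(-164))) = √(2255/28430 + (3 - 164 - 5248)) = √(2255*(1/28430) - 5409) = √(451/5686 - 5409) = √(-30755123/5686) = I*√174873629378/5686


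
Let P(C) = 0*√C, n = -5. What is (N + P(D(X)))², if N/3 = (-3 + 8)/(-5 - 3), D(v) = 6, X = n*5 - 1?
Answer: 225/64 ≈ 3.5156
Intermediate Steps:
X = -26 (X = -5*5 - 1 = -25 - 1 = -26)
P(C) = 0
N = -15/8 (N = 3*((-3 + 8)/(-5 - 3)) = 3*(5/(-8)) = 3*(5*(-⅛)) = 3*(-5/8) = -15/8 ≈ -1.8750)
(N + P(D(X)))² = (-15/8 + 0)² = (-15/8)² = 225/64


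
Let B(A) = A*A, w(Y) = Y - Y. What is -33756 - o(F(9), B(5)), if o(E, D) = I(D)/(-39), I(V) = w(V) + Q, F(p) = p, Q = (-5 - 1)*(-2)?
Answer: -438824/13 ≈ -33756.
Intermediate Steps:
w(Y) = 0
Q = 12 (Q = -6*(-2) = 12)
I(V) = 12 (I(V) = 0 + 12 = 12)
B(A) = A²
o(E, D) = -4/13 (o(E, D) = 12/(-39) = 12*(-1/39) = -4/13)
-33756 - o(F(9), B(5)) = -33756 - 1*(-4/13) = -33756 + 4/13 = -438824/13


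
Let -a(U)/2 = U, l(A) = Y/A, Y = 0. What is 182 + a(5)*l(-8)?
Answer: 182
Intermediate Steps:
l(A) = 0 (l(A) = 0/A = 0)
a(U) = -2*U
182 + a(5)*l(-8) = 182 - 2*5*0 = 182 - 10*0 = 182 + 0 = 182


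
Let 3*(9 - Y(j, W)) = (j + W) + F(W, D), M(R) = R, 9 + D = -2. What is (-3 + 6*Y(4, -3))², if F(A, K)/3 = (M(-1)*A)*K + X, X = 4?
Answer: 49729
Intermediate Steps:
D = -11 (D = -9 - 2 = -11)
F(A, K) = 12 - 3*A*K (F(A, K) = 3*((-A)*K + 4) = 3*(-A*K + 4) = 3*(4 - A*K) = 12 - 3*A*K)
Y(j, W) = 5 - 34*W/3 - j/3 (Y(j, W) = 9 - ((j + W) + (12 - 3*W*(-11)))/3 = 9 - ((W + j) + (12 + 33*W))/3 = 9 - (12 + j + 34*W)/3 = 9 + (-4 - 34*W/3 - j/3) = 5 - 34*W/3 - j/3)
(-3 + 6*Y(4, -3))² = (-3 + 6*(5 - 34/3*(-3) - ⅓*4))² = (-3 + 6*(5 + 34 - 4/3))² = (-3 + 6*(113/3))² = (-3 + 226)² = 223² = 49729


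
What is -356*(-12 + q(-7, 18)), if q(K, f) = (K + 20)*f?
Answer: -79032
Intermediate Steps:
q(K, f) = f*(20 + K) (q(K, f) = (20 + K)*f = f*(20 + K))
-356*(-12 + q(-7, 18)) = -356*(-12 + 18*(20 - 7)) = -356*(-12 + 18*13) = -356*(-12 + 234) = -356*222 = -79032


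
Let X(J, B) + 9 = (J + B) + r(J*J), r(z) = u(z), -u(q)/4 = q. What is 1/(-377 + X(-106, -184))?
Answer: -1/45620 ≈ -2.1920e-5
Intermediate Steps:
u(q) = -4*q
r(z) = -4*z
X(J, B) = -9 + B + J - 4*J² (X(J, B) = -9 + ((J + B) - 4*J*J) = -9 + ((B + J) - 4*J²) = -9 + (B + J - 4*J²) = -9 + B + J - 4*J²)
1/(-377 + X(-106, -184)) = 1/(-377 + (-9 - 184 - 106 - 4*(-106)²)) = 1/(-377 + (-9 - 184 - 106 - 4*11236)) = 1/(-377 + (-9 - 184 - 106 - 44944)) = 1/(-377 - 45243) = 1/(-45620) = -1/45620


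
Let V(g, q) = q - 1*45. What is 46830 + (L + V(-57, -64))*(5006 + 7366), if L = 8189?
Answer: 100012590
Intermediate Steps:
V(g, q) = -45 + q (V(g, q) = q - 45 = -45 + q)
46830 + (L + V(-57, -64))*(5006 + 7366) = 46830 + (8189 + (-45 - 64))*(5006 + 7366) = 46830 + (8189 - 109)*12372 = 46830 + 8080*12372 = 46830 + 99965760 = 100012590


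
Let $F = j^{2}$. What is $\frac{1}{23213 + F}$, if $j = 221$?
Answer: $\frac{1}{72054} \approx 1.3878 \cdot 10^{-5}$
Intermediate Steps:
$F = 48841$ ($F = 221^{2} = 48841$)
$\frac{1}{23213 + F} = \frac{1}{23213 + 48841} = \frac{1}{72054}$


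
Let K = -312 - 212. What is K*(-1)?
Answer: 524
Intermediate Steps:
K = -524
K*(-1) = -524*(-1) = 524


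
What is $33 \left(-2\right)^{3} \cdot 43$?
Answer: $-11352$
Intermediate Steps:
$33 \left(-2\right)^{3} \cdot 43 = 33 \left(-8\right) 43 = \left(-264\right) 43 = -11352$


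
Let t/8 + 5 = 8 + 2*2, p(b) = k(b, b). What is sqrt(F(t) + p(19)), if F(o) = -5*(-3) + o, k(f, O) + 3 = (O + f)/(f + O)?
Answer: sqrt(69) ≈ 8.3066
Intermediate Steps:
k(f, O) = -2 (k(f, O) = -3 + (O + f)/(f + O) = -3 + (O + f)/(O + f) = -3 + 1 = -2)
p(b) = -2
t = 56 (t = -40 + 8*(8 + 2*2) = -40 + 8*(8 + 4) = -40 + 8*12 = -40 + 96 = 56)
F(o) = 15 + o
sqrt(F(t) + p(19)) = sqrt((15 + 56) - 2) = sqrt(71 - 2) = sqrt(69)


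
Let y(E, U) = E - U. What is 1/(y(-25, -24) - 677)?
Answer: -1/678 ≈ -0.0014749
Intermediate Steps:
1/(y(-25, -24) - 677) = 1/((-25 - 1*(-24)) - 677) = 1/((-25 + 24) - 677) = 1/(-1 - 677) = 1/(-678) = -1/678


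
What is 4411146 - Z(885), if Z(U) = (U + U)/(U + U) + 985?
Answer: 4410160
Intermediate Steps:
Z(U) = 986 (Z(U) = (2*U)/((2*U)) + 985 = (2*U)*(1/(2*U)) + 985 = 1 + 985 = 986)
4411146 - Z(885) = 4411146 - 1*986 = 4411146 - 986 = 4410160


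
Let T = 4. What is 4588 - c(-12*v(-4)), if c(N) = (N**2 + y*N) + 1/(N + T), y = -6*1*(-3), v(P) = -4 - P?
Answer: 18351/4 ≈ 4587.8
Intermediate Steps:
y = 18 (y = -6*(-3) = 18)
c(N) = N**2 + 1/(4 + N) + 18*N (c(N) = (N**2 + 18*N) + 1/(N + 4) = (N**2 + 18*N) + 1/(4 + N) = N**2 + 1/(4 + N) + 18*N)
4588 - c(-12*v(-4)) = 4588 - (1 + (-12*(-4 - 1*(-4)))**3 + 22*(-12*(-4 - 1*(-4)))**2 + 72*(-12*(-4 - 1*(-4))))/(4 - 12*(-4 - 1*(-4))) = 4588 - (1 + (-12*(-4 + 4))**3 + 22*(-12*(-4 + 4))**2 + 72*(-12*(-4 + 4)))/(4 - 12*(-4 + 4)) = 4588 - (1 + (-12*0)**3 + 22*(-12*0)**2 + 72*(-12*0))/(4 - 12*0) = 4588 - (1 + 0**3 + 22*0**2 + 72*0)/(4 + 0) = 4588 - (1 + 0 + 22*0 + 0)/4 = 4588 - (1 + 0 + 0 + 0)/4 = 4588 - 1/4 = 18351/4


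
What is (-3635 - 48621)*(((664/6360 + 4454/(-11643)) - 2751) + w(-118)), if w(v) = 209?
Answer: 409892525066912/3085395 ≈ 1.3285e+8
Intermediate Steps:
(-3635 - 48621)*(((664/6360 + 4454/(-11643)) - 2751) + w(-118)) = (-3635 - 48621)*(((664/6360 + 4454/(-11643)) - 2751) + 209) = -52256*(((664*(1/6360) + 4454*(-1/11643)) - 2751) + 209) = -52256*(((83/795 - 4454/11643) - 2751) + 209) = -52256*((-858187/3085395 - 2751) + 209) = -52256*(-8488779832/3085395 + 209) = -52256*(-7843932277/3085395) = 409892525066912/3085395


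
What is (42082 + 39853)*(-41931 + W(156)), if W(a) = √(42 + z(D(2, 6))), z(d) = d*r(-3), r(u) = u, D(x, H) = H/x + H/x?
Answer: -3435616485 + 163870*√6 ≈ -3.4352e+9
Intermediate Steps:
D(x, H) = 2*H/x
z(d) = -3*d (z(d) = d*(-3) = -3*d)
W(a) = 2*√6 (W(a) = √(42 - 6*6/2) = √(42 - 3*6) = √(42 - 18) = √24 = 2*√6)
(42082 + 39853)*(-41931 + W(156)) = (42082 + 39853)*(-41931 + 2*√6) = 81935*(-41931 + 2*√6) = -3435616485 + 163870*√6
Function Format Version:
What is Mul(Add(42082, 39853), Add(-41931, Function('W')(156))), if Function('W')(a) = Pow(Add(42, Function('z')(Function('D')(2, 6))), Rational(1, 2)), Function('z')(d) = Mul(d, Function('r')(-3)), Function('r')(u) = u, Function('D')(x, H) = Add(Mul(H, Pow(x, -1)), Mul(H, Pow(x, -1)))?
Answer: Add(-3435616485, Mul(163870, Pow(6, Rational(1, 2)))) ≈ -3.4352e+9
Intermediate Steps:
Function('D')(x, H) = Mul(2, H, Pow(x, -1))
Function('z')(d) = Mul(-3, d) (Function('z')(d) = Mul(d, -3) = Mul(-3, d))
Function('W')(a) = Mul(2, Pow(6, Rational(1, 2))) (Function('W')(a) = Pow(Add(42, Mul(-3, Mul(2, 6, Pow(2, -1)))), Rational(1, 2)) = Pow(Add(42, Mul(-3, Mul(2, 6, Rational(1, 2)))), Rational(1, 2)) = Pow(Add(42, Mul(-3, 6)), Rational(1, 2)) = Pow(Add(42, -18), Rational(1, 2)) = Pow(24, Rational(1, 2)) = Mul(2, Pow(6, Rational(1, 2))))
Mul(Add(42082, 39853), Add(-41931, Function('W')(156))) = Mul(Add(42082, 39853), Add(-41931, Mul(2, Pow(6, Rational(1, 2))))) = Mul(81935, Add(-41931, Mul(2, Pow(6, Rational(1, 2))))) = Add(-3435616485, Mul(163870, Pow(6, Rational(1, 2))))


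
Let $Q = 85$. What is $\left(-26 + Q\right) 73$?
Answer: $4307$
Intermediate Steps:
$\left(-26 + Q\right) 73 = \left(-26 + 85\right) 73 = 59 \cdot 73 = 4307$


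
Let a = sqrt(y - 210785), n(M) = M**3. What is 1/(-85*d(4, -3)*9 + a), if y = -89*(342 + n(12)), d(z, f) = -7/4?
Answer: 4284/6999253 - 16*I*sqrt(395015)/34996265 ≈ 0.00061207 - 0.00028735*I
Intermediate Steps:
d(z, f) = -7/4 (d(z, f) = -7*1/4 = -7/4)
y = -184230 (y = -89*(342 + 12**3) = -89*(342 + 1728) = -89*2070 = -184230)
a = I*sqrt(395015) (a = sqrt(-184230 - 210785) = sqrt(-395015) = I*sqrt(395015) ≈ 628.5*I)
1/(-85*d(4, -3)*9 + a) = 1/(-85*(-7/4)*9 + I*sqrt(395015)) = 1/((595/4)*9 + I*sqrt(395015)) = 1/(5355/4 + I*sqrt(395015))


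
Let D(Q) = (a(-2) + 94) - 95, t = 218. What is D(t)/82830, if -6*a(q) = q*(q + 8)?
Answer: 1/82830 ≈ 1.2073e-5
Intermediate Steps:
a(q) = -q*(8 + q)/6 (a(q) = -q*(q + 8)/6 = -q*(8 + q)/6)
D(Q) = 1 (D(Q) = (-⅙*(-2)*(8 - 2) + 94) - 95 = (-⅙*(-2)*6 + 94) - 95 = (2 + 94) - 95 = 96 - 95 = 1)
D(t)/82830 = 1/82830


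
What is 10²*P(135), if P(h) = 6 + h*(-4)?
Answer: -53400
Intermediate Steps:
P(h) = 6 - 4*h
10²*P(135) = 10²*(6 - 4*135) = 100*(6 - 540) = 100*(-534) = -53400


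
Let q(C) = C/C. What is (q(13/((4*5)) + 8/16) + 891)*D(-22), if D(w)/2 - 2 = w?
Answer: -35680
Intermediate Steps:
D(w) = 4 + 2*w
q(C) = 1
(q(13/((4*5)) + 8/16) + 891)*D(-22) = (1 + 891)*(4 + 2*(-22)) = 892*(4 - 44) = 892*(-40) = -35680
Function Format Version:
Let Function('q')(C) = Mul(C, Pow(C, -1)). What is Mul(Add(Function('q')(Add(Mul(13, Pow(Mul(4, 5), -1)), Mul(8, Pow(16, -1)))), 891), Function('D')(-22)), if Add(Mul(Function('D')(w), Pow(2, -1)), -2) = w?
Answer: -35680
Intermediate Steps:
Function('D')(w) = Add(4, Mul(2, w))
Function('q')(C) = 1
Mul(Add(Function('q')(Add(Mul(13, Pow(Mul(4, 5), -1)), Mul(8, Pow(16, -1)))), 891), Function('D')(-22)) = Mul(Add(1, 891), Add(4, Mul(2, -22))) = Mul(892, Add(4, -44)) = Mul(892, -40) = -35680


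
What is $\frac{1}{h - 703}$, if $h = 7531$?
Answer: $\frac{1}{6828} \approx 0.00014646$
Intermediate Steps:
$\frac{1}{h - 703} = \frac{1}{7531 - 703} = \frac{1}{6828}$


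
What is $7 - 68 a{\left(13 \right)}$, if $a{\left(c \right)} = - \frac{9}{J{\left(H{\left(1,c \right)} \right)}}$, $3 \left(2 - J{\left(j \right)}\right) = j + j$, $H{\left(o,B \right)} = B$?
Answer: $- \frac{424}{5} \approx -84.8$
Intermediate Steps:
$J{\left(j \right)} = 2 - \frac{2 j}{3}$ ($J{\left(j \right)} = 2 - \frac{j + j}{3} = 2 - \frac{2 j}{3}$)
$a{\left(c \right)} = - \frac{9}{2 - \frac{2 c}{3}}$
$7 - 68 a{\left(13 \right)} = 7 - 68 \frac{27}{2 \left(-3 + 13\right)} = 7 - 68 \frac{27}{2 \cdot 10} = 7 - 68 \cdot \frac{27}{2} \cdot \frac{1}{10} = 7 - \frac{459}{5} = - \frac{424}{5}$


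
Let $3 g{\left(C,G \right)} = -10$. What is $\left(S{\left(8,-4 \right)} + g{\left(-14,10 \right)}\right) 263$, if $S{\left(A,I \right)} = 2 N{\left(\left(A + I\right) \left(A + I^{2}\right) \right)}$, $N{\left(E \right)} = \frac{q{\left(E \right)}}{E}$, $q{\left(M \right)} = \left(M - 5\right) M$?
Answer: $\frac{140968}{3} \approx 46989.0$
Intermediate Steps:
$q{\left(M \right)} = M \left(-5 + M\right)$ ($q{\left(M \right)} = \left(-5 + M\right) M = M \left(-5 + M\right)$)
$g{\left(C,G \right)} = - \frac{10}{3}$ ($g{\left(C,G \right)} = \frac{1}{3} \left(-10\right) = - \frac{10}{3}$)
$N{\left(E \right)} = -5 + E$ ($N{\left(E \right)} = \frac{E \left(-5 + E\right)}{E} = -5 + E$)
$S{\left(A,I \right)} = -10 + 2 \left(A + I\right) \left(A + I^{2}\right)$ ($S{\left(A,I \right)} = 2 \left(-5 + \left(A + I\right) \left(A + I^{2}\right)\right) = -10 + 2 \left(A + I\right) \left(A + I^{2}\right)$)
$\left(S{\left(8,-4 \right)} + g{\left(-14,10 \right)}\right) 263 = \left(\left(-10 + 2 \cdot 8^{2} + 2 \left(-4\right)^{3} + 2 \cdot 8 \left(-4\right) + 2 \cdot 8 \left(-4\right)^{2}\right) - \frac{10}{3}\right) 263 = \left(\left(-10 + 2 \cdot 64 + 2 \left(-64\right) - 64 + 2 \cdot 8 \cdot 16\right) - \frac{10}{3}\right) 263 = \left(\left(-10 + 128 - 128 - 64 + 256\right) - \frac{10}{3}\right) 263 = \left(182 - \frac{10}{3}\right) 263 = \frac{536}{3} \cdot 263 = \frac{140968}{3}$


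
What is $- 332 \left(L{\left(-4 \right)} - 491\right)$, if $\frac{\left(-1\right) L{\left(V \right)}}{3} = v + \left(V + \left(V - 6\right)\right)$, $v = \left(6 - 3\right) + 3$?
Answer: $155044$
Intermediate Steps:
$v = 6$ ($v = 3 + 3 = 6$)
$L{\left(V \right)} = - 6 V$ ($L{\left(V \right)} = - 3 \left(6 + \left(V + \left(V - 6\right)\right)\right) = - 3 \left(6 + \left(V + \left(-6 + V\right)\right)\right) = - 3 \left(6 + \left(-6 + 2 V\right)\right) = - 3 \cdot 2 V = - 6 V$)
$- 332 \left(L{\left(-4 \right)} - 491\right) = - 332 \left(\left(-6\right) \left(-4\right) - 491\right) = - 332 \left(24 - 491\right) = \left(-332\right) \left(-467\right) = 155044$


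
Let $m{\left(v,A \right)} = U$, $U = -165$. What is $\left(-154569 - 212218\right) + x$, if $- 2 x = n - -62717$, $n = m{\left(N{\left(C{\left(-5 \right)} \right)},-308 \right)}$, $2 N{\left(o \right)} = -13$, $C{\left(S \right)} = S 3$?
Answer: $-398063$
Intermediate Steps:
$C{\left(S \right)} = 3 S$
$N{\left(o \right)} = - \frac{13}{2}$ ($N{\left(o \right)} = \frac{1}{2} \left(-13\right) = - \frac{13}{2}$)
$m{\left(v,A \right)} = -165$
$n = -165$
$x = -31276$ ($x = - \frac{-165 - -62717}{2} = - \frac{-165 + 62717}{2} = \left(- \frac{1}{2}\right) 62552 = -31276$)
$\left(-154569 - 212218\right) + x = \left(-154569 - 212218\right) - 31276 = -366787 - 31276 = -398063$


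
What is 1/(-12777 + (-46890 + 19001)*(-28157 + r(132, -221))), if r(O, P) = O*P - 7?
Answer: 1/1599030927 ≈ 6.2538e-10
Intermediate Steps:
r(O, P) = -7 + O*P
1/(-12777 + (-46890 + 19001)*(-28157 + r(132, -221))) = 1/(-12777 + (-46890 + 19001)*(-28157 + (-7 + 132*(-221)))) = 1/(-12777 - 27889*(-28157 + (-7 - 29172))) = 1/(-12777 - 27889*(-28157 - 29179)) = 1/(-12777 - 27889*(-57336)) = 1/(-12777 + 1599043704) = 1/1599030927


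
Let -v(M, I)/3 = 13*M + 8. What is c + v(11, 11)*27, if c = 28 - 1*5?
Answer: -12208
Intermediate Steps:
v(M, I) = -24 - 39*M (v(M, I) = -3*(13*M + 8) = -3*(8 + 13*M) = -24 - 39*M)
c = 23 (c = 28 - 5 = 23)
c + v(11, 11)*27 = 23 + (-24 - 39*11)*27 = 23 + (-24 - 429)*27 = 23 - 453*27 = 23 - 12231 = -12208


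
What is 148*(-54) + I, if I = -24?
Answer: -8016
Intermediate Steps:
148*(-54) + I = 148*(-54) - 24 = -7992 - 24 = -8016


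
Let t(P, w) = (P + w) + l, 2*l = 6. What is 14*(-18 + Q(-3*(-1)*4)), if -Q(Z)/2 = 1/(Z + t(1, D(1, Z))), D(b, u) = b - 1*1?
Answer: -1015/4 ≈ -253.75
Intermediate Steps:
l = 3 (l = (1/2)*6 = 3)
D(b, u) = -1 + b (D(b, u) = b - 1 = -1 + b)
t(P, w) = 3 + P + w (t(P, w) = (P + w) + 3 = 3 + P + w)
Q(Z) = -2/(4 + Z) (Q(Z) = -2/(Z + (3 + 1 + (-1 + 1))) = -2/(Z + (3 + 1 + 0)) = -2/(Z + 4) = -2/(4 + Z))
14*(-18 + Q(-3*(-1)*4)) = 14*(-18 - 2/(4 - 3*(-1)*4)) = 14*(-18 - 2/(4 + 3*4)) = 14*(-18 - 2/(4 + 12)) = 14*(-18 - 2/16) = 14*(-18 - 2*1/16) = 14*(-18 - 1/8) = 14*(-145/8) = -1015/4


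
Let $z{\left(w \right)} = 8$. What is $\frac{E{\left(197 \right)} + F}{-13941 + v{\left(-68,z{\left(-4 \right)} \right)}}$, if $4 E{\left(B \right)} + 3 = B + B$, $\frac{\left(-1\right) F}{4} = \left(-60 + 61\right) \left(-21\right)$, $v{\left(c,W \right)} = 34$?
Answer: $- \frac{727}{55628} \approx -0.013069$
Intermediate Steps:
$F = 84$ ($F = - 4 \left(-60 + 61\right) \left(-21\right) = - 4 \cdot 1 \left(-21\right) = \left(-4\right) \left(-21\right) = 84$)
$E{\left(B \right)} = - \frac{3}{4} + \frac{B}{2}$ ($E{\left(B \right)} = - \frac{3}{4} + \frac{B + B}{4} = - \frac{3}{4} + \frac{2 B}{4} = - \frac{3}{4} + \frac{B}{2}$)
$\frac{E{\left(197 \right)} + F}{-13941 + v{\left(-68,z{\left(-4 \right)} \right)}} = \frac{\left(- \frac{3}{4} + \frac{1}{2} \cdot 197\right) + 84}{-13941 + 34} = \frac{\left(- \frac{3}{4} + \frac{197}{2}\right) + 84}{-13907} = \left(\frac{391}{4} + 84\right) \left(- \frac{1}{13907}\right) = \frac{727}{4} \left(- \frac{1}{13907}\right) = - \frac{727}{55628}$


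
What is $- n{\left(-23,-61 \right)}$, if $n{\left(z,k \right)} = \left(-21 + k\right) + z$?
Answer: $105$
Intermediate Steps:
$n{\left(z,k \right)} = -21 + k + z$
$- n{\left(-23,-61 \right)} = - (-21 - 61 - 23) = \left(-1\right) \left(-105\right) = 105$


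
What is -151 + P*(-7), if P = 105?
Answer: -886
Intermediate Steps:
-151 + P*(-7) = -151 + 105*(-7) = -151 - 735 = -886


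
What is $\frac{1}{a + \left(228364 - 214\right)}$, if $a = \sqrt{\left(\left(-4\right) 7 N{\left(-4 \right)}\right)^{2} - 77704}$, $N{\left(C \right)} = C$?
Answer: $\frac{2535}{578360974} - \frac{i \sqrt{1810}}{8675414610} \approx 4.3831 \cdot 10^{-6} - 4.904 \cdot 10^{-9} i$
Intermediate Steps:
$a = 6 i \sqrt{1810}$ ($a = \sqrt{\left(\left(-4\right) 7 \left(-4\right)\right)^{2} - 77704} = \sqrt{\left(\left(-28\right) \left(-4\right)\right)^{2} - 77704} = \sqrt{112^{2} - 77704} = \sqrt{12544 - 77704} = \sqrt{-65160} = 6 i \sqrt{1810} \approx 255.26 i$)
$\frac{1}{a + \left(228364 - 214\right)} = \frac{1}{6 i \sqrt{1810} + \left(228364 - 214\right)} = \frac{1}{6 i \sqrt{1810} + 228150} = \frac{1}{228150 + 6 i \sqrt{1810}}$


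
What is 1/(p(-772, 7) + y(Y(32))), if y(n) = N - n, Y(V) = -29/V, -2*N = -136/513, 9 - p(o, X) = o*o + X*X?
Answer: -16416/9784312931 ≈ -1.6778e-6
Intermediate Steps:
p(o, X) = 9 - X² - o² (p(o, X) = 9 - (o*o + X*X) = 9 - (o² + X²) = 9 - (X² + o²) = 9 + (-X² - o²) = 9 - X² - o²)
N = 68/513 (N = -(-68)/513 = -½*(-136/513) = 68/513 ≈ 0.13255)
y(n) = 68/513 - n
1/(p(-772, 7) + y(Y(32))) = 1/((9 - 1*7² - 1*(-772)²) + (68/513 - (-29)/32)) = 1/((9 - 1*49 - 1*595984) + (68/513 - (-29)/32)) = 1/((9 - 49 - 595984) + (68/513 - 1*(-29/32))) = 1/(-596024 + (68/513 + 29/32)) = 1/(-596024 + 17053/16416) = 1/(-9784312931/16416) = -16416/9784312931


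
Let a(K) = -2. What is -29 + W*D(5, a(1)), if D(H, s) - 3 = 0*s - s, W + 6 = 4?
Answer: -39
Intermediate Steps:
W = -2 (W = -6 + 4 = -2)
D(H, s) = 3 - s (D(H, s) = 3 + (0*s - s) = 3 + (0 - s) = 3 - s)
-29 + W*D(5, a(1)) = -29 - 2*(3 - 1*(-2)) = -29 - 2*(3 + 2) = -29 - 2*5 = -29 - 10 = -39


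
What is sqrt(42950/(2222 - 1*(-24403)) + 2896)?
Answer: sqrt(3286545270)/1065 ≈ 53.829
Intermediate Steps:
sqrt(42950/(2222 - 1*(-24403)) + 2896) = sqrt(42950/(2222 + 24403) + 2896) = sqrt(42950/26625 + 2896) = sqrt(42950*(1/26625) + 2896) = sqrt(1718/1065 + 2896) = sqrt(3085958/1065) = sqrt(3286545270)/1065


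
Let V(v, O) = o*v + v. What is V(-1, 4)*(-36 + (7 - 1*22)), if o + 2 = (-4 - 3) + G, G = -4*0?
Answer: -408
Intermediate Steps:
G = 0
o = -9 (o = -2 + ((-4 - 3) + 0) = -2 + (-7 + 0) = -2 - 7 = -9)
V(v, O) = -8*v (V(v, O) = -9*v + v = -8*v)
V(-1, 4)*(-36 + (7 - 1*22)) = (-8*(-1))*(-36 + (7 - 1*22)) = 8*(-36 + (7 - 22)) = 8*(-36 - 15) = 8*(-51) = -408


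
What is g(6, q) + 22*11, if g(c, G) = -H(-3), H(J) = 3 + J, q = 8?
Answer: 242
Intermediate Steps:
g(c, G) = 0 (g(c, G) = -(3 - 3) = -1*0 = 0)
g(6, q) + 22*11 = 0 + 22*11 = 0 + 242 = 242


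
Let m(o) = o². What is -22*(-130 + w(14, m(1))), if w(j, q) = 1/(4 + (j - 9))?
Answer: 25718/9 ≈ 2857.6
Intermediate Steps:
w(j, q) = 1/(-5 + j) (w(j, q) = 1/(4 + (-9 + j)) = 1/(-5 + j))
-22*(-130 + w(14, m(1))) = -22*(-130 + 1/(-5 + 14)) = -22*(-130 + 1/9) = -22*(-130 + ⅑) = -22*(-1169/9) = 25718/9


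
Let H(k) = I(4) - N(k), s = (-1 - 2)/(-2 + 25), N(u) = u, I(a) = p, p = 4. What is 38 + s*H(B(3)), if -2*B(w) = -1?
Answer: 1727/46 ≈ 37.543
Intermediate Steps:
I(a) = 4
B(w) = 1/2 (B(w) = -1/2*(-1) = 1/2)
s = -3/23 ≈ -0.13043
H(k) = 4 - k
38 + s*H(B(3)) = 38 - 3*(4 - 1*1/2)/23 = 38 - 3*(4 - 1/2)/23 = 38 - 3/23*7/2 = 38 - 21/46 = 1727/46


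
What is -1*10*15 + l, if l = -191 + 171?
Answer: -170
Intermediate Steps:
l = -20
-1*10*15 + l = -1*10*15 - 20 = -10*15 - 20 = -150 - 20 = -170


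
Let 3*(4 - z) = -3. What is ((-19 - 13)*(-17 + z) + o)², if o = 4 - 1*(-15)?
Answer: 162409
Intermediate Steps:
z = 5 (z = 4 - ⅓*(-3) = 4 + 1 = 5)
o = 19 (o = 4 + 15 = 19)
((-19 - 13)*(-17 + z) + o)² = ((-19 - 13)*(-17 + 5) + 19)² = (-32*(-12) + 19)² = (384 + 19)² = 403² = 162409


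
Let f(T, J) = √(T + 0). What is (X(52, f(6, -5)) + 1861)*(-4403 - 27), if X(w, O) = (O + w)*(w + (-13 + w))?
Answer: -29206990 - 403130*√6 ≈ -3.0194e+7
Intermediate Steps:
f(T, J) = √T
X(w, O) = (-13 + 2*w)*(O + w) (X(w, O) = (O + w)*(-13 + 2*w) = (-13 + 2*w)*(O + w))
(X(52, f(6, -5)) + 1861)*(-4403 - 27) = ((-13*√6 - 13*52 + 2*52² + 2*√6*52) + 1861)*(-4403 - 27) = ((-13*√6 - 676 + 2*2704 + 104*√6) + 1861)*(-4430) = ((-13*√6 - 676 + 5408 + 104*√6) + 1861)*(-4430) = ((4732 + 91*√6) + 1861)*(-4430) = (6593 + 91*√6)*(-4430) = -29206990 - 403130*√6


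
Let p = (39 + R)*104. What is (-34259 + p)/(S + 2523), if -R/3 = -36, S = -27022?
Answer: 18971/24499 ≈ 0.77436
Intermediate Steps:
R = 108 (R = -3*(-36) = 108)
p = 15288 (p = (39 + 108)*104 = 147*104 = 15288)
(-34259 + p)/(S + 2523) = (-34259 + 15288)/(-27022 + 2523) = -18971/(-24499) = -18971*(-1/24499) = 18971/24499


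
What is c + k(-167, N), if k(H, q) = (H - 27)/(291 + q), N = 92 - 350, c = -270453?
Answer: -8925143/33 ≈ -2.7046e+5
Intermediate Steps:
N = -258
k(H, q) = (-27 + H)/(291 + q)
c + k(-167, N) = -270453 + (-27 - 167)/(291 - 258) = -270453 - 194/33 = -8925143/33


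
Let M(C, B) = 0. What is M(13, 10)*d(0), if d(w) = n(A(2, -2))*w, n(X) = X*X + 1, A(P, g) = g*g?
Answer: 0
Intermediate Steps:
A(P, g) = g**2
n(X) = 1 + X**2 (n(X) = X**2 + 1 = 1 + X**2)
d(w) = 17*w (d(w) = (1 + ((-2)**2)**2)*w = (1 + 4**2)*w = (1 + 16)*w = 17*w)
M(13, 10)*d(0) = 0*(17*0) = 0*0 = 0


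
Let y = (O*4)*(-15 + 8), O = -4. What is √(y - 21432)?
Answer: 2*I*√5330 ≈ 146.01*I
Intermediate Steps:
y = 112 (y = (-4*4)*(-15 + 8) = -16*(-7) = 112)
√(y - 21432) = √(112 - 21432) = √(-21320) = 2*I*√5330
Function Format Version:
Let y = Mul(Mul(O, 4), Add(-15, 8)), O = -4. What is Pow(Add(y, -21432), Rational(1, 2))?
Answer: Mul(2, I, Pow(5330, Rational(1, 2))) ≈ Mul(146.01, I)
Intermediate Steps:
y = 112 (y = Mul(Mul(-4, 4), Add(-15, 8)) = Mul(-16, -7) = 112)
Pow(Add(y, -21432), Rational(1, 2)) = Pow(Add(112, -21432), Rational(1, 2)) = Pow(-21320, Rational(1, 2)) = Mul(2, I, Pow(5330, Rational(1, 2)))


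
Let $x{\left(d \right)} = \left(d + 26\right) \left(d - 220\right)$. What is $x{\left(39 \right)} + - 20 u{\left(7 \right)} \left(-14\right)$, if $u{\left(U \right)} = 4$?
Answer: $-10645$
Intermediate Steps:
$x{\left(d \right)} = \left(-220 + d\right) \left(26 + d\right)$ ($x{\left(d \right)} = \left(26 + d\right) \left(d - 220\right) = \left(26 + d\right) \left(-220 + d\right) = \left(-220 + d\right) \left(26 + d\right)$)
$x{\left(39 \right)} + - 20 u{\left(7 \right)} \left(-14\right) = \left(-5720 + 39^{2} - 7566\right) + \left(-20\right) 4 \left(-14\right) = \left(-5720 + 1521 - 7566\right) - -1120 = -11765 + 1120 = -10645$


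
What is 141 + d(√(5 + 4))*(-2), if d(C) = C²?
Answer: 123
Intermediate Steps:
141 + d(√(5 + 4))*(-2) = 141 + (√(5 + 4))²*(-2) = 141 + (√9)²*(-2) = 141 + 3²*(-2) = 141 + 9*(-2) = 141 - 18 = 123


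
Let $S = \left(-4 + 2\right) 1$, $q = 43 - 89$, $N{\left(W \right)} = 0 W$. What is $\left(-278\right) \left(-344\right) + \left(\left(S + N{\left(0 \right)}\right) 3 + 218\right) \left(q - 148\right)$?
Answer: $54504$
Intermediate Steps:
$N{\left(W \right)} = 0$
$q = -46$
$S = -2$ ($S = \left(-2\right) 1 = -2$)
$\left(-278\right) \left(-344\right) + \left(\left(S + N{\left(0 \right)}\right) 3 + 218\right) \left(q - 148\right) = \left(-278\right) \left(-344\right) + \left(\left(-2 + 0\right) 3 + 218\right) \left(-46 - 148\right) = 95632 + \left(\left(-2\right) 3 + 218\right) \left(-194\right) = 95632 + \left(-6 + 218\right) \left(-194\right) = 95632 + 212 \left(-194\right) = 95632 - 41128 = 54504$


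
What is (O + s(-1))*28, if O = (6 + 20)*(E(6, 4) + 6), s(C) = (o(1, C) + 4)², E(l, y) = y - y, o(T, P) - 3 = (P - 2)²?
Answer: 11536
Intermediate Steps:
o(T, P) = 3 + (-2 + P)² (o(T, P) = 3 + (P - 2)² = 3 + (-2 + P)²)
E(l, y) = 0
s(C) = (7 + (-2 + C)²)² (s(C) = ((3 + (-2 + C)²) + 4)² = (7 + (-2 + C)²)²)
O = 156 (O = (6 + 20)*(0 + 6) = 26*6 = 156)
(O + s(-1))*28 = (156 + (7 + (-2 - 1)²)²)*28 = (156 + (7 + (-3)²)²)*28 = (156 + (7 + 9)²)*28 = (156 + 16²)*28 = (156 + 256)*28 = 412*28 = 11536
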